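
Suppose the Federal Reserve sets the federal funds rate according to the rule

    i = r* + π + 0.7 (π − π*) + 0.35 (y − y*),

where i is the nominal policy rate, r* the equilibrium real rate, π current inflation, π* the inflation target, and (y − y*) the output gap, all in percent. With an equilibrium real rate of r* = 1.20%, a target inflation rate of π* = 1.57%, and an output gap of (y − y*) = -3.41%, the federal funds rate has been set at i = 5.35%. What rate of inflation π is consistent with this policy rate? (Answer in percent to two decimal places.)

3.79%

Collecting π: i = r* + (1 + 0.7) π − 0.7 π* + 0.35 (y − y*)
1.7 π = 5.35 − 1.20 + 0.7 × 1.57 − 0.35 × (-3.41) = 6.4425
π = 6.4425 / 1.7 = 3.79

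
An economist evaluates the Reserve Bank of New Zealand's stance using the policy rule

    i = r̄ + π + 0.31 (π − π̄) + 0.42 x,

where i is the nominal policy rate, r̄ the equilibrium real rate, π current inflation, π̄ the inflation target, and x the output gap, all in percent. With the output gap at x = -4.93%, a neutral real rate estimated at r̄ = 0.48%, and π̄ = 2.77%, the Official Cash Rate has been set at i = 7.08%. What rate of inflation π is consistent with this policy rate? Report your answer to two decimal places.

7.27%

Collecting π: i = r̄ + (1 + 0.31) π − 0.31 π̄ + 0.42 x
1.31 π = 7.08 − 0.48 + 0.31 × 2.77 − 0.42 × (-4.93) = 9.5293
π = 9.5293 / 1.31 = 7.27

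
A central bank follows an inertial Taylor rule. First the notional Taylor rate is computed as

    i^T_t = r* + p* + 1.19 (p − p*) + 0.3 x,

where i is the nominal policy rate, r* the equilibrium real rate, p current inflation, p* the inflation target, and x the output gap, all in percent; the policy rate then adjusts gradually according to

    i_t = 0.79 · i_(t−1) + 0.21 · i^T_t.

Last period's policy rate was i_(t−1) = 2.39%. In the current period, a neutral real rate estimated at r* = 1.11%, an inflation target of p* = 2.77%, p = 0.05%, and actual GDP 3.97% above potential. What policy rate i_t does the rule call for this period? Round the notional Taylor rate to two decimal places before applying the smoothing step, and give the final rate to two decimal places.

2.27%

Output 3.97% above potential → x = 3.97.
i^T_t = 1.11 + 2.77 + 1.19 × (0.05 − 2.77) + 0.3 × 3.97
   = 1.11 + 2.77 − 3.2368 + 1.191 = 1.83
i_t = 0.79 × 2.39 + 0.21 × 1.83 = 1.8881 + 0.3843 = 2.27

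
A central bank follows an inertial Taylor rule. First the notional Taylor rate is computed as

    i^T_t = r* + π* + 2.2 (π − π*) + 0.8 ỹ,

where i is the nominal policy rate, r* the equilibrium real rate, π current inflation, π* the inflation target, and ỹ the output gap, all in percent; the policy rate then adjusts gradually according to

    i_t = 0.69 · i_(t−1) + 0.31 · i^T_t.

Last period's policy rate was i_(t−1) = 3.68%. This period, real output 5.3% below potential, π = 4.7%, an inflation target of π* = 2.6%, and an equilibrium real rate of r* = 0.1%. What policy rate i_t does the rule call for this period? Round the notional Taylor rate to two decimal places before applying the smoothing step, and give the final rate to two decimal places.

3.49%

Output 5.3% below potential → ỹ = -5.3.
i^T_t = 0.1 + 2.6 + 2.2 × (4.7 − 2.6) + 0.8 × (-5.3)
   = 0.1 + 2.6 + 4.62 − 4.24 = 3.08
i_t = 0.69 × 3.68 + 0.31 × 3.08 = 2.5392 + 0.9548 = 3.49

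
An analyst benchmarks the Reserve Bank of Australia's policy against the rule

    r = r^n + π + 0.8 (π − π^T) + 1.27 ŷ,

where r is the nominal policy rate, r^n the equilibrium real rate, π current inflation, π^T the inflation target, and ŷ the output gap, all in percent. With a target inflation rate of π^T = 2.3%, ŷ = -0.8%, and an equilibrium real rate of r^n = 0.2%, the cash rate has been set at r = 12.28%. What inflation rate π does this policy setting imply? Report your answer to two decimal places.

8.30%

Collecting π: r = r^n + (1 + 0.8) π − 0.8 π^T + 1.27 ŷ
1.8 π = 12.28 − 0.2 + 0.8 × 2.3 − 1.27 × (-0.8) = 14.936
π = 14.936 / 1.8 = 8.30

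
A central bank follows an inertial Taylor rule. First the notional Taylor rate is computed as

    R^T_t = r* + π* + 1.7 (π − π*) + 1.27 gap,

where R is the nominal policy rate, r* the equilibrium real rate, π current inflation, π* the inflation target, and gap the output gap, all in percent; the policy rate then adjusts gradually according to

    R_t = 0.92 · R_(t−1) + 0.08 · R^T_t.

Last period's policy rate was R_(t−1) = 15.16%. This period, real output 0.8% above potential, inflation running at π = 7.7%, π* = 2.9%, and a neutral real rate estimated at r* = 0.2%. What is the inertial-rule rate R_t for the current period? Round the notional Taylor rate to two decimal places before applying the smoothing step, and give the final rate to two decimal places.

14.93%

Output 0.8% above potential → gap = 0.8.
R^T_t = 0.2 + 2.9 + 1.7 × (7.7 − 2.9) + 1.27 × 0.8
   = 0.2 + 2.9 + 8.16 + 1.016 = 12.28
R_t = 0.92 × 15.16 + 0.08 × 12.28 = 13.9472 + 0.9824 = 14.93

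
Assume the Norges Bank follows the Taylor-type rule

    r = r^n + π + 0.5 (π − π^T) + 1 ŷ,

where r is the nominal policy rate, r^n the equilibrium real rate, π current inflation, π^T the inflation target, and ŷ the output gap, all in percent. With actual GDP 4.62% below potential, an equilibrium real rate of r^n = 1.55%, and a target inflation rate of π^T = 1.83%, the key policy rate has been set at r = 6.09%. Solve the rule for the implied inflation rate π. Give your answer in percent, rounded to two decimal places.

6.72%

Output 4.62% below potential → ŷ = -4.62.
Collecting π: r = r^n + (1 + 0.5) π − 0.5 π^T + 1 ŷ
1.5 π = 6.09 − 1.55 + 0.5 × 1.83 − 1 × (-4.62) = 10.075
π = 10.075 / 1.5 = 6.72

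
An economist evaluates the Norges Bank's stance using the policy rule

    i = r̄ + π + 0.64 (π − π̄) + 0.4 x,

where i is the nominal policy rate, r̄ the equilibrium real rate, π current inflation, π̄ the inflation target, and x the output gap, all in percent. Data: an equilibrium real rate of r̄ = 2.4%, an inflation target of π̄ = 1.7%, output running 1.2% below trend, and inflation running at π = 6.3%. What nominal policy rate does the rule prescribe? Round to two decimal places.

Output 1.2% below potential → x = -1.2.
i = 2.4 + 6.3 + 0.64 × (6.3 − 1.7) + 0.4 × (-1.2)
   = 2.4 + 6.3 + 2.944 − 0.48 = 11.16

11.16%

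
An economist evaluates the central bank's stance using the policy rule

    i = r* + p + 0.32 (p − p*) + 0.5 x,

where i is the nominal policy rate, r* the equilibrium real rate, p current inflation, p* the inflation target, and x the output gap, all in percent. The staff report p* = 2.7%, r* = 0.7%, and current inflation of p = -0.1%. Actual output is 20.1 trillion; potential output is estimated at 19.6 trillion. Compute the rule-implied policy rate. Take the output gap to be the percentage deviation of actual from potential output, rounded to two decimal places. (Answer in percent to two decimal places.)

0.98%

Output gap = 100 × (20.1 − 19.6) / 19.6 = 2.55%.
i = 0.70 + (-0.10) + 0.32 × (-0.10 − 2.70) + 0.5 × 2.55
   = 0.70 − 0.1 − 0.896 + 1.275 = 0.98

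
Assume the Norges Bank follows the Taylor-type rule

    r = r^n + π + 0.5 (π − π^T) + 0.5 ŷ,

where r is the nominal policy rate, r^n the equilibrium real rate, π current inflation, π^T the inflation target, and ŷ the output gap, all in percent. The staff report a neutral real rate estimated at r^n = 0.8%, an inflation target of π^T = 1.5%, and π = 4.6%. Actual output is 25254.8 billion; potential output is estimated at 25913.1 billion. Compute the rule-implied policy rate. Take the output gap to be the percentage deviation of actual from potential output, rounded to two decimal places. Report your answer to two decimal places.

Output gap = 100 × (25254.8 − 25913.1) / 25913.1 = -2.54%.
r = 0.80 + 4.60 + 0.5 × (4.60 − 1.50) + 0.5 × (-2.54)
   = 0.80 + 4.6 + 1.55 − 1.27 = 5.68

5.68%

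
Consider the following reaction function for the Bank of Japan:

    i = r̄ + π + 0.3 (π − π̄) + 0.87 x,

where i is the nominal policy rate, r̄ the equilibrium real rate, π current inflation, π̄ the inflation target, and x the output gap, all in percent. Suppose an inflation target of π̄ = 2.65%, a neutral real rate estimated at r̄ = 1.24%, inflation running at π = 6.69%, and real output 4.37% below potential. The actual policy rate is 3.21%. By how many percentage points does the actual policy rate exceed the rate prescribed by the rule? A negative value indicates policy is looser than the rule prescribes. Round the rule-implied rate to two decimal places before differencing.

Output 4.37% below potential → x = -4.37.
i = 1.24 + 6.69 + 0.3 × (6.69 − 2.65) + 0.87 × (-4.37)
   = 1.24 + 6.69 + 1.212 − 3.8019 = 5.34
Deviation = 3.21 − 5.34 = -2.13 pp.

-2.13 pp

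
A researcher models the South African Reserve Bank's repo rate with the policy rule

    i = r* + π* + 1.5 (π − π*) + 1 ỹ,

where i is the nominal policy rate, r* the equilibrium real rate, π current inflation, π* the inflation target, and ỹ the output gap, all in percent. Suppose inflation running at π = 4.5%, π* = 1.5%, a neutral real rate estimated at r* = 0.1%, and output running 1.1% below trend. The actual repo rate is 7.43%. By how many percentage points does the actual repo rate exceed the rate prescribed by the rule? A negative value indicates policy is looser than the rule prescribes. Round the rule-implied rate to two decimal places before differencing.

Output 1.1% below potential → ỹ = -1.1.
i = 0.1 + 1.5 + 1.5 × (4.5 − 1.5) + 1 × (-1.1)
   = 0.1 + 1.5 + 4.5 − 1.1 = 5.00
Deviation = 7.43 − 5.00 = 2.43 pp.

2.43 pp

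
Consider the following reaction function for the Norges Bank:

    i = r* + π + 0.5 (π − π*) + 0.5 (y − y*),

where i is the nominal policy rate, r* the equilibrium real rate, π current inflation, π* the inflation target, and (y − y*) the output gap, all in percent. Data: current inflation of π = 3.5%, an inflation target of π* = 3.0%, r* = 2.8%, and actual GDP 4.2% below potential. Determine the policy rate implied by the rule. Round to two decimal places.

Output 4.2% below potential → (y − y*) = -4.2.
i = 2.8 + 3.5 + 0.5 × (3.5 − 3.0) + 0.5 × (-4.2)
   = 2.8 + 3.5 + 0.25 − 2.1 = 4.45

4.45%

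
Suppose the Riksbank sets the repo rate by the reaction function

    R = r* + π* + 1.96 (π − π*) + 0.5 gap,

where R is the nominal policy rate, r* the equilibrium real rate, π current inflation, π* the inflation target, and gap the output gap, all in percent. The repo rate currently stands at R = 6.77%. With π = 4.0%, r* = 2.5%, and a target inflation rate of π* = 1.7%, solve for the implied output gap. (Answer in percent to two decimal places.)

-3.88%

0.5 gap = 6.77 − 2.5 − 1.7 − 1.96 × (4.0 − 1.7) = -1.938
gap = -1.938 / 0.5 = -3.88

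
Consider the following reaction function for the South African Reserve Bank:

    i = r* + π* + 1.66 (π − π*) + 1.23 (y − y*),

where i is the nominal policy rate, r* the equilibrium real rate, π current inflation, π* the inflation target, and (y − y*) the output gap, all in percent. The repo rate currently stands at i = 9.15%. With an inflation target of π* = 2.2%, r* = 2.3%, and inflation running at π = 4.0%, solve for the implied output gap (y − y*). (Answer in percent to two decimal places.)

1.35%

1.23 (y − y*) = 9.15 − 2.3 − 2.2 − 1.66 × (4.0 − 2.2) = 1.662
(y − y*) = 1.662 / 1.23 = 1.35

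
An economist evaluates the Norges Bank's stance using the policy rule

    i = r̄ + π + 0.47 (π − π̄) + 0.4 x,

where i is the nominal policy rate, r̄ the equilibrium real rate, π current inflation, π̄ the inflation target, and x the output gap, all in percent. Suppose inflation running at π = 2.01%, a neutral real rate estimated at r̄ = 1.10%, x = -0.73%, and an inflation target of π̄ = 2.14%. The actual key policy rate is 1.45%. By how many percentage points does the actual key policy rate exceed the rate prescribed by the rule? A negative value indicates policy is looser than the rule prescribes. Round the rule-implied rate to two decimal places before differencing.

-1.31 pp

i = 1.10 + 2.01 + 0.47 × (2.01 − 2.14) + 0.4 × (-0.73)
   = 1.10 + 2.01 − 0.0611 − 0.292 = 2.76
Deviation = 1.45 − 2.76 = -1.31 pp.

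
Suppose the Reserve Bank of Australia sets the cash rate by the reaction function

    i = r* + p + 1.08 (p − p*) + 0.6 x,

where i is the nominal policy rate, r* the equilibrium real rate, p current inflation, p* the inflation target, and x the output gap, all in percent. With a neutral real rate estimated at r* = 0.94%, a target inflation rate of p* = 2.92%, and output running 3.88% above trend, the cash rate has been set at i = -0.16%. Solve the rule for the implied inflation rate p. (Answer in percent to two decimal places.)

-0.13%

Output 3.88% above potential → x = 3.88.
Collecting p: i = r* + (1 + 1.08) p − 1.08 p* + 0.6 x
2.08 p = -0.16 − 0.94 + 1.08 × 2.92 − 0.6 × 3.88 = -0.2744
p = -0.2744 / 2.08 = -0.13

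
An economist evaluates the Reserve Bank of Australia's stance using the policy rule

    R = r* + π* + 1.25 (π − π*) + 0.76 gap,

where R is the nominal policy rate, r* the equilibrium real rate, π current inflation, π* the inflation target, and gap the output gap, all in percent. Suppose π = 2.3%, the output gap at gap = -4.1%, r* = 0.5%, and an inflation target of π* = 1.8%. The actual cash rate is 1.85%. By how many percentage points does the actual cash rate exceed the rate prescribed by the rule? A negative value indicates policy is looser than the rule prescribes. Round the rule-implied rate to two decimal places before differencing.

R = 0.5 + 1.8 + 1.25 × (2.3 − 1.8) + 0.76 × (-4.1)
   = 0.5 + 1.8 + 0.625 − 3.116 = -0.19
Deviation = 1.85 − (-0.19) = 2.04 pp.

2.04 pp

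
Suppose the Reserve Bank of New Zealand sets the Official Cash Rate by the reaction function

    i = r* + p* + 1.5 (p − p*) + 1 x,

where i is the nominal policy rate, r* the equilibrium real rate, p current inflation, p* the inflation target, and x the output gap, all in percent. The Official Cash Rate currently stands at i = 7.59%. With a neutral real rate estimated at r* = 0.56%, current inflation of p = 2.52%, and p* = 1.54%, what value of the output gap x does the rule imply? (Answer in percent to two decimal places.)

1 x = 7.59 − 0.56 − 1.54 − 1.5 × (2.52 − 1.54) = 4.02
x = 4.02 / 1 = 4.02

4.02%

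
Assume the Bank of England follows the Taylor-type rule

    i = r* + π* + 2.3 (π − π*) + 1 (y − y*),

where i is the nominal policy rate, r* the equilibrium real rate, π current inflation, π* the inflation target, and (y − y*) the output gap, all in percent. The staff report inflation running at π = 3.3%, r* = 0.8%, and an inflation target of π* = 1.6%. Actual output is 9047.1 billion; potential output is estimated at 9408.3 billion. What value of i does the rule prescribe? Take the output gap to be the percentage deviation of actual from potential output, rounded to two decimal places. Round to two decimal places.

Output gap = 100 × (9047.1 − 9408.3) / 9408.3 = -3.84%.
i = 0.80 + 1.60 + 2.3 × (3.30 − 1.60) + 1 × (-3.84)
   = 0.80 + 1.6 + 3.91 − 3.84 = 2.47

2.47%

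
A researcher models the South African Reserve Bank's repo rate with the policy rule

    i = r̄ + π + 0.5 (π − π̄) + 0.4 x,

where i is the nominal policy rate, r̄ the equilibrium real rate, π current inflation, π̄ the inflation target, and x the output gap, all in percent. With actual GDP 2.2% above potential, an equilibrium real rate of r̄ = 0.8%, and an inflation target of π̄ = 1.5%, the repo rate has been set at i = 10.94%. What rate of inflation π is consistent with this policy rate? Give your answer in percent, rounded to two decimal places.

6.67%

Output 2.2% above potential → x = 2.2.
Collecting π: i = r̄ + (1 + 0.5) π − 0.5 π̄ + 0.4 x
1.5 π = 10.94 − 0.8 + 0.5 × 1.5 − 0.4 × 2.2 = 10.01
π = 10.01 / 1.5 = 6.67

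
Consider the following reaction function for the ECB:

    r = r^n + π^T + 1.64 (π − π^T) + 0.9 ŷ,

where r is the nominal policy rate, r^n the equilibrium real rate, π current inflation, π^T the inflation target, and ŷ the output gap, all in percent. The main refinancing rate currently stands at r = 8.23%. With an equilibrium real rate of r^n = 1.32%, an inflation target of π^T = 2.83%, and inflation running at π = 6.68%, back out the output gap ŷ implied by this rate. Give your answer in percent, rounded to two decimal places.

-2.48%

0.9 ŷ = 8.23 − 1.32 − 2.83 − 1.64 × (6.68 − 2.83) = -2.234
ŷ = -2.234 / 0.9 = -2.48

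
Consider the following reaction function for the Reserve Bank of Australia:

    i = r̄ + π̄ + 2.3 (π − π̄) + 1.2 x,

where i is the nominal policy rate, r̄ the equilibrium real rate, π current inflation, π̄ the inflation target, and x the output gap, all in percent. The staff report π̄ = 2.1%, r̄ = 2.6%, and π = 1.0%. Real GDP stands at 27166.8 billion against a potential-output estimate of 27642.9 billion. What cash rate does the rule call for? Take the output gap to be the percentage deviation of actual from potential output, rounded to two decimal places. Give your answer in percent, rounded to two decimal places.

Output gap = 100 × (27166.8 − 27642.9) / 27642.9 = -1.72%.
i = 2.60 + 2.10 + 2.3 × (1.00 − 2.10) + 1.2 × (-1.72)
   = 2.60 + 2.1 − 2.53 − 2.064 = 0.11

0.11%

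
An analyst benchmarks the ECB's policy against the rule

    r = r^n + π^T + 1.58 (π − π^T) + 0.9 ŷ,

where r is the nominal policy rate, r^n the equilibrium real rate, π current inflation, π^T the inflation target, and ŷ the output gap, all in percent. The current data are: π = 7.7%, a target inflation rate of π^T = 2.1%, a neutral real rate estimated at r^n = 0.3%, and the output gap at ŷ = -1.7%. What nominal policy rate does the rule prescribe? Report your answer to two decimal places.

r = 0.3 + 2.1 + 1.58 × (7.7 − 2.1) + 0.9 × (-1.7)
   = 0.3 + 2.1 + 8.848 − 1.53 = 9.72

9.72%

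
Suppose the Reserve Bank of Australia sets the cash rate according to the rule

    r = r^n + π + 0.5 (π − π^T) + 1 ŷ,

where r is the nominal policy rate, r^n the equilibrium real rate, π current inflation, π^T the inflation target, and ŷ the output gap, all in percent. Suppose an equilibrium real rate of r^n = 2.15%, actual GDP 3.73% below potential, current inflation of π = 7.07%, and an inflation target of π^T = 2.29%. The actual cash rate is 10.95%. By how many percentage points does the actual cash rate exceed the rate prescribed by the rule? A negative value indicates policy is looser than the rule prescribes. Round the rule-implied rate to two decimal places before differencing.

Output 3.73% below potential → ŷ = -3.73.
r = 2.15 + 7.07 + 0.5 × (7.07 − 2.29) + 1 × (-3.73)
   = 2.15 + 7.07 + 2.39 − 3.73 = 7.88
Deviation = 10.95 − 7.88 = 3.07 pp.

3.07 pp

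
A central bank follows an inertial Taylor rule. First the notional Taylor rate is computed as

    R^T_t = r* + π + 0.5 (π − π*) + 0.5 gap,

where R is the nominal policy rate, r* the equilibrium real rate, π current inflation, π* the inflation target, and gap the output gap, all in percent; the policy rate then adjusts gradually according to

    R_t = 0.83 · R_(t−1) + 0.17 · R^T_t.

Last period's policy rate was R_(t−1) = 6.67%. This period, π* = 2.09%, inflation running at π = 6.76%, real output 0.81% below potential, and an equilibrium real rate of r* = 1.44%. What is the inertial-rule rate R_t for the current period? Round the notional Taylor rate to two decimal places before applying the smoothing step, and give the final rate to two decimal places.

Output 0.81% below potential → gap = -0.81.
R^T_t = 1.44 + 6.76 + 0.5 × (6.76 − 2.09) + 0.5 × (-0.81)
   = 1.44 + 6.76 + 2.335 − 0.405 = 10.13
R_t = 0.83 × 6.67 + 0.17 × 10.13 = 5.5361 + 1.7221 = 7.26

7.26%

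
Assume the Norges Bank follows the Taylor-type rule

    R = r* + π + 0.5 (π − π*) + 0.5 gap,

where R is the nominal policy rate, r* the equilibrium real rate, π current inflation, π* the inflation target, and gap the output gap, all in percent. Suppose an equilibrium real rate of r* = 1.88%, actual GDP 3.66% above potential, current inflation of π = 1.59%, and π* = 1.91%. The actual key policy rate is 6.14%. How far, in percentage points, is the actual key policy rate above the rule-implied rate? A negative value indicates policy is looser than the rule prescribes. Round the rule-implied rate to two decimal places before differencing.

Output 3.66% above potential → gap = 3.66.
R = 1.88 + 1.59 + 0.5 × (1.59 − 1.91) + 0.5 × 3.66
   = 1.88 + 1.59 − 0.16 + 1.83 = 5.14
Deviation = 6.14 − 5.14 = 1.00 pp.

1.00 pp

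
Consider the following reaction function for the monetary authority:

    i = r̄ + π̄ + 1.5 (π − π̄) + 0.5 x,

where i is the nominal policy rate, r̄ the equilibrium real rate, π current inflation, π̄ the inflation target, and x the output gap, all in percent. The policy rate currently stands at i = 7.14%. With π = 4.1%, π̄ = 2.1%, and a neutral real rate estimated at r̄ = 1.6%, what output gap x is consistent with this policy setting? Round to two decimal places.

0.88%

0.5 x = 7.14 − 1.6 − 2.1 − 1.5 × (4.1 − 2.1) = 0.44
x = 0.44 / 0.5 = 0.88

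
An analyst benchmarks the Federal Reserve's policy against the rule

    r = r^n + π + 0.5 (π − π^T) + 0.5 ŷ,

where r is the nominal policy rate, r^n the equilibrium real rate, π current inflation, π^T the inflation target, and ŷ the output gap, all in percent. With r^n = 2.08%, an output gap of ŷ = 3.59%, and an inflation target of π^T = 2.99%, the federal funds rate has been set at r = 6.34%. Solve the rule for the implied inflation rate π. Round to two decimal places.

2.64%

Collecting π: r = r^n + (1 + 0.5) π − 0.5 π^T + 0.5 ŷ
1.5 π = 6.34 − 2.08 + 0.5 × 2.99 − 0.5 × 3.59 = 3.96
π = 3.96 / 1.5 = 2.64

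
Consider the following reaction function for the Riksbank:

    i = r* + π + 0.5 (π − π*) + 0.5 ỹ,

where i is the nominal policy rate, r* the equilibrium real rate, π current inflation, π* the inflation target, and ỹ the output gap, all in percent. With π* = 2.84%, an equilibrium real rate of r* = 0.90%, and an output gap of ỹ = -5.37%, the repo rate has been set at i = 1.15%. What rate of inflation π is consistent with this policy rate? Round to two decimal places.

2.90%

Collecting π: i = r* + (1 + 0.5) π − 0.5 π* + 0.5 ỹ
1.5 π = 1.15 − 0.90 + 0.5 × 2.84 − 0.5 × (-5.37) = 4.355
π = 4.355 / 1.5 = 2.90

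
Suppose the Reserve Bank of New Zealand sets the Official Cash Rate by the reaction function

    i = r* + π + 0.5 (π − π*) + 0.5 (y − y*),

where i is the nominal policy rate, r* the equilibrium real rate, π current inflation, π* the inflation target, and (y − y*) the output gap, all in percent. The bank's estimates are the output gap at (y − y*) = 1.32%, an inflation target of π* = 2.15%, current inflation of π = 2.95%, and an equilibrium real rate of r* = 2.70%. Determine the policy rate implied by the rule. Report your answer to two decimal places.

6.71%

i = 2.70 + 2.95 + 0.5 × (2.95 − 2.15) + 0.5 × 1.32
   = 2.70 + 2.95 + 0.4 + 0.66 = 6.71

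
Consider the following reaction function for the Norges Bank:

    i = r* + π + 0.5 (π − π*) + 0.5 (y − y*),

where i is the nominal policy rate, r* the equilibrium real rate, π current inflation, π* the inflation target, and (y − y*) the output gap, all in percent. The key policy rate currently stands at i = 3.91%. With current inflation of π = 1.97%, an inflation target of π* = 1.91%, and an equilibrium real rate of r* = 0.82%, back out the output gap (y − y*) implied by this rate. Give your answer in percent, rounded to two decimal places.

2.18%

0.5 (y − y*) = 3.91 − 0.82 − 1.97 − 0.5 × (1.97 − 1.91) = 1.09
(y − y*) = 1.09 / 0.5 = 2.18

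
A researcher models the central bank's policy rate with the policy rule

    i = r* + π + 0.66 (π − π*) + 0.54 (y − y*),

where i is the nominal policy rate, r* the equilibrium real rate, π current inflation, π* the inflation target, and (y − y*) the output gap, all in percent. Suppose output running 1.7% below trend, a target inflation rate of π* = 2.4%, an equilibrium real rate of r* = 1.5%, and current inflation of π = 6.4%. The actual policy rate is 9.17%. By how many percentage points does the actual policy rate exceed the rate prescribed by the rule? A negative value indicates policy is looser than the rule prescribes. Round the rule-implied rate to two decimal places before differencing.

Output 1.7% below potential → (y − y*) = -1.7.
i = 1.5 + 6.4 + 0.66 × (6.4 − 2.4) + 0.54 × (-1.7)
   = 1.5 + 6.4 + 2.64 − 0.918 = 9.62
Deviation = 9.17 − 9.62 = -0.45 pp.

-0.45 pp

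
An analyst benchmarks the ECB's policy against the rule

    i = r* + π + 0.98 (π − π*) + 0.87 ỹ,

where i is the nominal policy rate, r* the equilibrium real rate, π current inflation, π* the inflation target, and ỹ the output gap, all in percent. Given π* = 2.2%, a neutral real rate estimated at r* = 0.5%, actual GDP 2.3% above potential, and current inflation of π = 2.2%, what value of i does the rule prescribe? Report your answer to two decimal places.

4.70%

Output 2.3% above potential → ỹ = 2.3.
i = 0.5 + 2.2 + 0.98 × (2.2 − 2.2) + 0.87 × 2.3
   = 0.5 + 2.2 + 0 + 2.001 = 4.70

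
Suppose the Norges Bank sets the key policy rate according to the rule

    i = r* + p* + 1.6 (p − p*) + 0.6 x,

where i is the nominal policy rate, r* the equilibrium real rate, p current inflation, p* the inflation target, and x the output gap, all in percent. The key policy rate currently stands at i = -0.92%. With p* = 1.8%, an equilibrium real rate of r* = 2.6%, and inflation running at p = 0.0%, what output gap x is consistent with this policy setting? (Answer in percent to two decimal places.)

0.6 x = -0.92 − 2.6 − 1.8 − 1.6 × (0.0 − 1.8) = -2.44
x = -2.44 / 0.6 = -4.07

-4.07%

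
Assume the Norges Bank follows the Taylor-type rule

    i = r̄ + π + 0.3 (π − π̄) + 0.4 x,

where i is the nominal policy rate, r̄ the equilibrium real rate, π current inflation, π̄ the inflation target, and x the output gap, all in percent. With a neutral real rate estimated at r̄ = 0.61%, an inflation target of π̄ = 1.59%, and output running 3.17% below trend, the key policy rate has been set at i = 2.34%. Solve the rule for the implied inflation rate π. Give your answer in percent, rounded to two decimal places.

2.67%

Output 3.17% below potential → x = -3.17.
Collecting π: i = r̄ + (1 + 0.3) π − 0.3 π̄ + 0.4 x
1.3 π = 2.34 − 0.61 + 0.3 × 1.59 − 0.4 × (-3.17) = 3.475
π = 3.475 / 1.3 = 2.67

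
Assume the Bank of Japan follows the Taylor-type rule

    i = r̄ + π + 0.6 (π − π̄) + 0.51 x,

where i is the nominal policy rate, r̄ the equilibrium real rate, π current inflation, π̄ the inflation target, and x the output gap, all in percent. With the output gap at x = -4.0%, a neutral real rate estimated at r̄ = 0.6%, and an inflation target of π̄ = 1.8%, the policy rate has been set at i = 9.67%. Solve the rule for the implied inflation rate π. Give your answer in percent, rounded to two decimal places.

7.62%

Collecting π: i = r̄ + (1 + 0.6) π − 0.6 π̄ + 0.51 x
1.6 π = 9.67 − 0.6 + 0.6 × 1.8 − 0.51 × (-4.0) = 12.19
π = 12.19 / 1.6 = 7.62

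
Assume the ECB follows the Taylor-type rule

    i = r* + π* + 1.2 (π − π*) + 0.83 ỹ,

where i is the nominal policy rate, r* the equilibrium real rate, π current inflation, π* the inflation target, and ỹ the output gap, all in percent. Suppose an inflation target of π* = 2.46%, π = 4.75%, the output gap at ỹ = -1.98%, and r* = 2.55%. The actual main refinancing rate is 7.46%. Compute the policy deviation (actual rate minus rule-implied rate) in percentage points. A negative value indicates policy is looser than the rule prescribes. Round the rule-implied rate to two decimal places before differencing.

1.35 pp

i = 2.55 + 2.46 + 1.2 × (4.75 − 2.46) + 0.83 × (-1.98)
   = 2.55 + 2.46 + 2.748 − 1.6434 = 6.11
Deviation = 7.46 − 6.11 = 1.35 pp.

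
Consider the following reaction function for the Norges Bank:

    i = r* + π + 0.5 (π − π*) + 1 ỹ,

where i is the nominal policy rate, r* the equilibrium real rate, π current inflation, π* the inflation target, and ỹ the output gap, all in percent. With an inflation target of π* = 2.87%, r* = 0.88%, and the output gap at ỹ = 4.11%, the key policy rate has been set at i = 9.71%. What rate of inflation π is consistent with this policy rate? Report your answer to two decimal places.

Collecting π: i = r* + (1 + 0.5) π − 0.5 π* + 1 ỹ
1.5 π = 9.71 − 0.88 + 0.5 × 2.87 − 1 × 4.11 = 6.155
π = 6.155 / 1.5 = 4.10

4.10%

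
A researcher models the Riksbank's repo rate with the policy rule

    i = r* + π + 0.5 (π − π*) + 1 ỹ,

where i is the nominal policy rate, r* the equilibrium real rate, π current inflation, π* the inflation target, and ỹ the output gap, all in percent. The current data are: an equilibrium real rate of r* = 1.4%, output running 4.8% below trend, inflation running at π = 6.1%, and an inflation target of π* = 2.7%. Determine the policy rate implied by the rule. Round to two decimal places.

Output 4.8% below potential → ỹ = -4.8.
i = 1.4 + 6.1 + 0.5 × (6.1 − 2.7) + 1 × (-4.8)
   = 1.4 + 6.1 + 1.7 − 4.8 = 4.40

4.40%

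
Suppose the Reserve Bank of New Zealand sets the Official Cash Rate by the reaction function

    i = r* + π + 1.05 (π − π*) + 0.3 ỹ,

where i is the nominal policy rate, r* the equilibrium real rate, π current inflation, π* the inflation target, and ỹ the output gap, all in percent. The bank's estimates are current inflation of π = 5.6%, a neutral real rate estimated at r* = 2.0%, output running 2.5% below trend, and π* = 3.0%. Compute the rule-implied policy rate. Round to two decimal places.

Output 2.5% below potential → ỹ = -2.5.
i = 2.0 + 5.6 + 1.05 × (5.6 − 3.0) + 0.3 × (-2.5)
   = 2.0 + 5.6 + 2.73 − 0.75 = 9.58

9.58%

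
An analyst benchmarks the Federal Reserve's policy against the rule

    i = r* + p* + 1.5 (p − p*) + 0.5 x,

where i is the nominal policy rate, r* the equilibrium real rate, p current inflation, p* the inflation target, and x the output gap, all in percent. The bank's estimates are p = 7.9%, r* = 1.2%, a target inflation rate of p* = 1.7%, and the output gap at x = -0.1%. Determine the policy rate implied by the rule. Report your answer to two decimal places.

i = 1.2 + 1.7 + 1.5 × (7.9 − 1.7) + 0.5 × (-0.1)
   = 1.2 + 1.7 + 9.3 − 0.05 = 12.15

12.15%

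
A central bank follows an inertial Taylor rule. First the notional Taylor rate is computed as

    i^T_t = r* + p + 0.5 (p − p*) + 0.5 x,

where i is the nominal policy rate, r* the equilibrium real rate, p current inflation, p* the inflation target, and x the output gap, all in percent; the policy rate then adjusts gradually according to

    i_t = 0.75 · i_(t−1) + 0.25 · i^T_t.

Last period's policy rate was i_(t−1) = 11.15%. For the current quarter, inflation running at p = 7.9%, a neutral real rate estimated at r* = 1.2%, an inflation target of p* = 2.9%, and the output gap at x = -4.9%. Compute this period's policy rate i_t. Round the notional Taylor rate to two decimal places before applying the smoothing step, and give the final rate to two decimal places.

10.65%

i^T_t = 1.2 + 7.9 + 0.5 × (7.9 − 2.9) + 0.5 × (-4.9)
   = 1.2 + 7.9 + 2.5 − 2.45 = 9.15
i_t = 0.75 × 11.15 + 0.25 × 9.15 = 8.3625 + 2.2875 = 10.65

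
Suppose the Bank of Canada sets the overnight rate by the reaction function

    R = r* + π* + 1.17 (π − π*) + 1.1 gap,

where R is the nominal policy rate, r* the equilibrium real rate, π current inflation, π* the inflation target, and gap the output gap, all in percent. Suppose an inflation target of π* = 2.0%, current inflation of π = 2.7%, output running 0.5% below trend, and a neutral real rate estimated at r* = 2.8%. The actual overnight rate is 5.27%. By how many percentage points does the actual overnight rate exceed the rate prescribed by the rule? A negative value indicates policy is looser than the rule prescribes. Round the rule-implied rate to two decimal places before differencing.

0.20 pp

Output 0.5% below potential → gap = -0.5.
R = 2.8 + 2.0 + 1.17 × (2.7 − 2.0) + 1.1 × (-0.5)
   = 2.8 + 2 + 0.819 − 0.55 = 5.07
Deviation = 5.27 − 5.07 = 0.20 pp.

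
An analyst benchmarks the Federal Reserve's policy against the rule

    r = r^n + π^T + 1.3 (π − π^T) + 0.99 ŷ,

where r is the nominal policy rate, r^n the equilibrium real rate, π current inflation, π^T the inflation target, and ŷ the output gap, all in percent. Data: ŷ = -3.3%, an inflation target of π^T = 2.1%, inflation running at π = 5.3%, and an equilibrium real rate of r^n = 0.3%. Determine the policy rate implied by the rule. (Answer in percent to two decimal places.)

3.29%

r = 0.3 + 2.1 + 1.3 × (5.3 − 2.1) + 0.99 × (-3.3)
   = 0.3 + 2.1 + 4.16 − 3.267 = 3.29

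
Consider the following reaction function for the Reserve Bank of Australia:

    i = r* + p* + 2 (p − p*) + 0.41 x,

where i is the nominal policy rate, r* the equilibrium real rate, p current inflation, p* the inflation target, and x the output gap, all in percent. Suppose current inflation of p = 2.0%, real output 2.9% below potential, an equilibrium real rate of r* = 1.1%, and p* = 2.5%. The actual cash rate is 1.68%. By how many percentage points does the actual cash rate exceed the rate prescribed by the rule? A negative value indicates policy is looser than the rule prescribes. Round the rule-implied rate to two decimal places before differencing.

Output 2.9% below potential → x = -2.9.
i = 1.1 + 2.5 + 2 × (2.0 − 2.5) + 0.41 × (-2.9)
   = 1.1 + 2.5 − 1 − 1.189 = 1.41
Deviation = 1.68 − 1.41 = 0.27 pp.

0.27 pp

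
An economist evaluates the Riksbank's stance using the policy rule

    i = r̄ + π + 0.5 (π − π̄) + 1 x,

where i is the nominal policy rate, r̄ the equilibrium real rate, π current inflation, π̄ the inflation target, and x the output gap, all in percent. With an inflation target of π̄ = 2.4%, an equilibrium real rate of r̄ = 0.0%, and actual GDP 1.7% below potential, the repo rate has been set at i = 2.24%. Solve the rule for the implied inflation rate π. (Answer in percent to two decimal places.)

3.43%

Output 1.7% below potential → x = -1.7.
Collecting π: i = r̄ + (1 + 0.5) π − 0.5 π̄ + 1 x
1.5 π = 2.24 − 0.0 + 0.5 × 2.4 − 1 × (-1.7) = 5.14
π = 5.14 / 1.5 = 3.43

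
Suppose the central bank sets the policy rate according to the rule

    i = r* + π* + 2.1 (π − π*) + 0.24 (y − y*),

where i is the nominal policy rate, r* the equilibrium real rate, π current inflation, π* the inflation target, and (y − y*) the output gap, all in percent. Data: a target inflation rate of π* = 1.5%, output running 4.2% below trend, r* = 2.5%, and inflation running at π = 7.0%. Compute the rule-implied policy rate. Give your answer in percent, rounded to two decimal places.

Output 4.2% below potential → (y − y*) = -4.2.
i = 2.5 + 1.5 + 2.1 × (7.0 − 1.5) + 0.24 × (-4.2)
   = 2.5 + 1.5 + 11.55 − 1.008 = 14.54

14.54%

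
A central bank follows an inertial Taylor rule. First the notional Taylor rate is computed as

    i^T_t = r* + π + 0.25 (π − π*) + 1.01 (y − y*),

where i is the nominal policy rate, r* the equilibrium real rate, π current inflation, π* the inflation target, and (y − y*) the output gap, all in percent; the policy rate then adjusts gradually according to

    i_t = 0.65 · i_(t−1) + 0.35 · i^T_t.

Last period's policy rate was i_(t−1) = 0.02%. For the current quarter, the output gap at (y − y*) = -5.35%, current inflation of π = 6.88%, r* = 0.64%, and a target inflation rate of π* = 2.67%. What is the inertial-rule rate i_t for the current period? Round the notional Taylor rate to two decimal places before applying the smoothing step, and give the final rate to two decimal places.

1.12%

i^T_t = 0.64 + 6.88 + 0.25 × (6.88 − 2.67) + 1.01 × (-5.35)
   = 0.64 + 6.88 + 1.0525 − 5.4035 = 3.17
i_t = 0.65 × 0.02 + 0.35 × 3.17 = 0.013 + 1.1095 = 1.12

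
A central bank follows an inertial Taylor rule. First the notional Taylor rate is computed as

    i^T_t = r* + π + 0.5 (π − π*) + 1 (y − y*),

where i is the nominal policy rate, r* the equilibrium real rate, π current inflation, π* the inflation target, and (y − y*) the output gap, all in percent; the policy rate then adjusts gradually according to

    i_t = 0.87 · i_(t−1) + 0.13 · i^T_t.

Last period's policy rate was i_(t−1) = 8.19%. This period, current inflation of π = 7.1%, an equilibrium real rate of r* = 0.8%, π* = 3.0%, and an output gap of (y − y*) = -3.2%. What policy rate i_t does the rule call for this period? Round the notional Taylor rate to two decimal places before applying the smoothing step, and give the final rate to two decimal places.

8.00%

i^T_t = 0.8 + 7.1 + 0.5 × (7.1 − 3.0) + 1 × (-3.2)
   = 0.8 + 7.1 + 2.05 − 3.2 = 6.75
i_t = 0.87 × 8.19 + 0.13 × 6.75 = 7.1253 + 0.8775 = 8.00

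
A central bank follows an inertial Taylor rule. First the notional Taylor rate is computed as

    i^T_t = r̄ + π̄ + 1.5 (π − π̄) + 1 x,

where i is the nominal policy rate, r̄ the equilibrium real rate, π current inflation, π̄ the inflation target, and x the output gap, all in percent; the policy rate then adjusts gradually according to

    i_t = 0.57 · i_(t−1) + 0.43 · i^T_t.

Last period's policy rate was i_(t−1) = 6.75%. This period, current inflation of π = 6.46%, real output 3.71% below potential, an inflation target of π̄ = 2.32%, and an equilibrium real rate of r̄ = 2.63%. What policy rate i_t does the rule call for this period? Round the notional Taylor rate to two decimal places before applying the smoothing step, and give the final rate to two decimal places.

7.05%

Output 3.71% below potential → x = -3.71.
i^T_t = 2.63 + 2.32 + 1.5 × (6.46 − 2.32) + 1 × (-3.71)
   = 2.63 + 2.32 + 6.21 − 3.71 = 7.45
i_t = 0.57 × 6.75 + 0.43 × 7.45 = 3.8475 + 3.2035 = 7.05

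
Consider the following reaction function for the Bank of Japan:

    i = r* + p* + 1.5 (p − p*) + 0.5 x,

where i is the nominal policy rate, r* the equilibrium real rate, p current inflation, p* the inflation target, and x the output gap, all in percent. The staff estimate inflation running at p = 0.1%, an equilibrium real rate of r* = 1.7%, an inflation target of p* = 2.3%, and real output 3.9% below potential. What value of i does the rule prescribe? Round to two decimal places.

Output 3.9% below potential → x = -3.9.
i = 1.7 + 2.3 + 1.5 × (0.1 − 2.3) + 0.5 × (-3.9)
   = 1.7 + 2.3 − 3.3 − 1.95 = -1.25

-1.25%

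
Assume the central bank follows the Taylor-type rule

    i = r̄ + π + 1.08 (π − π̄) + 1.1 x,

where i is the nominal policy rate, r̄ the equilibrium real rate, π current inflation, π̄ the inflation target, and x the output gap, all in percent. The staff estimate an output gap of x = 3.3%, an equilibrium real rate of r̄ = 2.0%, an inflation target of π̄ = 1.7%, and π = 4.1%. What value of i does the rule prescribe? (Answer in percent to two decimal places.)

12.32%

i = 2.0 + 4.1 + 1.08 × (4.1 − 1.7) + 1.1 × 3.3
   = 2.0 + 4.1 + 2.592 + 3.63 = 12.32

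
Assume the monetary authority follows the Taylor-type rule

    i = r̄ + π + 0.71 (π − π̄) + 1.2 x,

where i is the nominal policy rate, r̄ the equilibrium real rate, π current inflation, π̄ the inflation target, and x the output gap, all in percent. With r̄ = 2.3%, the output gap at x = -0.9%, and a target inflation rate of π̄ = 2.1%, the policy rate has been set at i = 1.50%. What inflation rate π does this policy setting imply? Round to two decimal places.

Collecting π: i = r̄ + (1 + 0.71) π − 0.71 π̄ + 1.2 x
1.71 π = 1.50 − 2.3 + 0.71 × 2.1 − 1.2 × (-0.9) = 1.771
π = 1.771 / 1.71 = 1.04

1.04%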